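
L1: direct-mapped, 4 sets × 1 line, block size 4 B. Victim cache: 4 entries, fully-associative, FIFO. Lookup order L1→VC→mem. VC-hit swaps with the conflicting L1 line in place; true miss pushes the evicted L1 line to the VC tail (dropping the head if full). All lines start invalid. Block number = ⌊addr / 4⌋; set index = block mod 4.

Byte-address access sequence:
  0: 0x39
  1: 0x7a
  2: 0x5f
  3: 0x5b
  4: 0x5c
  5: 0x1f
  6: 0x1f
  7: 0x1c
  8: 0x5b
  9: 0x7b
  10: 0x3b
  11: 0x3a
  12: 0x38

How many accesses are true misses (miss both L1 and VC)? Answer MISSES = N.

#0 0x39→b14/s2 MISS; vc=[]
#1 0x7a→b30/s2 MISS; vc=[14]
#2 0x5f→b23/s3 MISS; vc=[14]
#3 0x5b→b22/s2 MISS; vc=[14,30]
#4 0x5c→b23/s3 L1-HIT; vc=[14,30]
#5 0x1f→b7/s3 MISS; vc=[14,30,23]
#6 0x1f→b7/s3 L1-HIT; vc=[14,30,23]
#7 0x1c→b7/s3 L1-HIT; vc=[14,30,23]
#8 0x5b→b22/s2 L1-HIT; vc=[14,30,23]
#9 0x7b→b30/s2 VC-HIT; vc=[14,22,23]
#10 0x3b→b14/s2 VC-HIT; vc=[30,22,23]
#11 0x3a→b14/s2 L1-HIT; vc=[30,22,23]
#12 0x38→b14/s2 L1-HIT; vc=[30,22,23]

MISSES = 5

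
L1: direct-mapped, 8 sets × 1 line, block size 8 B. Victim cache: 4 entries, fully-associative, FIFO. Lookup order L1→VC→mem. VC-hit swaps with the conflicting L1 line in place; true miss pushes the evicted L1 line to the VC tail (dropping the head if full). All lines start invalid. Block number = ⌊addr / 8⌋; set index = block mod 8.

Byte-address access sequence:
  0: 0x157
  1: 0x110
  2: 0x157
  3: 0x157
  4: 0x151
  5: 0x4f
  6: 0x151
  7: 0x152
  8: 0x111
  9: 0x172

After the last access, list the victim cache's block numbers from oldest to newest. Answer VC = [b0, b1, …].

#0 0x157→b42/s2 MISS; vc=[]
#1 0x110→b34/s2 MISS; vc=[42]
#2 0x157→b42/s2 VC-HIT; vc=[34]
#3 0x157→b42/s2 L1-HIT; vc=[34]
#4 0x151→b42/s2 L1-HIT; vc=[34]
#5 0x4f→b9/s1 MISS; vc=[34]
#6 0x151→b42/s2 L1-HIT; vc=[34]
#7 0x152→b42/s2 L1-HIT; vc=[34]
#8 0x111→b34/s2 VC-HIT; vc=[42]
#9 0x172→b46/s6 MISS; vc=[42]

VC = [42]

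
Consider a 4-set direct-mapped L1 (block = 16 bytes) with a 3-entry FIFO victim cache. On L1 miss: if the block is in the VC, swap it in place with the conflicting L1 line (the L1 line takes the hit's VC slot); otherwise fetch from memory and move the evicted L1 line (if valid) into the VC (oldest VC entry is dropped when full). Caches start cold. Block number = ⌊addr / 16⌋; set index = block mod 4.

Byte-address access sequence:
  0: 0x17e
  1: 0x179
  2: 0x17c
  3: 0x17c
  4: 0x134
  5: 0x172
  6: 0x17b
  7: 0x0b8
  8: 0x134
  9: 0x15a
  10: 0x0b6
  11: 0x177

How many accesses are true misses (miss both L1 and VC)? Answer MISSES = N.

MISSES = 4

#0 0x17e→b23/s3 MISS; vc=[]
#1 0x179→b23/s3 L1-HIT; vc=[]
#2 0x17c→b23/s3 L1-HIT; vc=[]
#3 0x17c→b23/s3 L1-HIT; vc=[]
#4 0x134→b19/s3 MISS; vc=[23]
#5 0x172→b23/s3 VC-HIT; vc=[19]
#6 0x17b→b23/s3 L1-HIT; vc=[19]
#7 0xb8→b11/s3 MISS; vc=[19,23]
#8 0x134→b19/s3 VC-HIT; vc=[11,23]
#9 0x15a→b21/s1 MISS; vc=[11,23]
#10 0xb6→b11/s3 VC-HIT; vc=[19,23]
#11 0x177→b23/s3 VC-HIT; vc=[19,11]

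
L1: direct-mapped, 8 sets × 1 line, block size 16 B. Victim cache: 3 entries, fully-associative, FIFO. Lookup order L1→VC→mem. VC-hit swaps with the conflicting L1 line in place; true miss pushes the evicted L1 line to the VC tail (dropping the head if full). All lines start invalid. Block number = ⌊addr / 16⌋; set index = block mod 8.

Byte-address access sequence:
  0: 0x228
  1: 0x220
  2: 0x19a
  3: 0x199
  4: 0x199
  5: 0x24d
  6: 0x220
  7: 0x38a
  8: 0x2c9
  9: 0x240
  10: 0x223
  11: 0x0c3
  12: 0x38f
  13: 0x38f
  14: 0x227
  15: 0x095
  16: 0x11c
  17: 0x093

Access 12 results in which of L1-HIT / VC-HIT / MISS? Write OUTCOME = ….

0: 0x228 (blk 34, set 2) → MISS  vc=[]
1: 0x220 (blk 34, set 2) → L1-HIT  vc=[]
2: 0x19a (blk 25, set 1) → MISS  vc=[]
3: 0x199 (blk 25, set 1) → L1-HIT  vc=[]
4: 0x199 (blk 25, set 1) → L1-HIT  vc=[]
5: 0x24d (blk 36, set 4) → MISS  vc=[]
6: 0x220 (blk 34, set 2) → L1-HIT  vc=[]
7: 0x38a (blk 56, set 0) → MISS  vc=[]
8: 0x2c9 (blk 44, set 4) → MISS  vc=[36]
9: 0x240 (blk 36, set 4) → VC-HIT  vc=[44]
10: 0x223 (blk 34, set 2) → L1-HIT  vc=[44]
11: 0xc3 (blk 12, set 4) → MISS  vc=[44, 36]
12: 0x38f (blk 56, set 0) → L1-HIT  vc=[44, 36]
13: 0x38f (blk 56, set 0) → L1-HIT  vc=[44, 36]
14: 0x227 (blk 34, set 2) → L1-HIT  vc=[44, 36]
15: 0x95 (blk 9, set 1) → MISS  vc=[44, 36, 25]
16: 0x11c (blk 17, set 1) → MISS  vc=[36, 25, 9]
17: 0x93 (blk 9, set 1) → VC-HIT  vc=[36, 25, 17]

OUTCOME = L1-HIT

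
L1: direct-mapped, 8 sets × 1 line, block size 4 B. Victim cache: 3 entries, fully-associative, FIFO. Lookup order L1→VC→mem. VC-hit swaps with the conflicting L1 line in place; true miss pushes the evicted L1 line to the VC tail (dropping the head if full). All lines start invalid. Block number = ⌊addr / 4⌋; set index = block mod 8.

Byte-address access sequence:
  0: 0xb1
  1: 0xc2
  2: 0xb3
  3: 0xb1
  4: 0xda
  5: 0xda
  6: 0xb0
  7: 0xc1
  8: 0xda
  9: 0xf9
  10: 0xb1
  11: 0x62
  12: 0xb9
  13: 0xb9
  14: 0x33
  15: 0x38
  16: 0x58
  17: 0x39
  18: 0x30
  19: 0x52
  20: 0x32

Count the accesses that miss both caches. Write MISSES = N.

MISSES = 10

  [0] addr=0xb1 blk=44 s=4: MISS | VC []
  [1] addr=0xc2 blk=48 s=0: MISS | VC []
  [2] addr=0xb3 blk=44 s=4: L1-HIT | VC []
  [3] addr=0xb1 blk=44 s=4: L1-HIT | VC []
  [4] addr=0xda blk=54 s=6: MISS | VC []
  [5] addr=0xda blk=54 s=6: L1-HIT | VC []
  [6] addr=0xb0 blk=44 s=4: L1-HIT | VC []
  [7] addr=0xc1 blk=48 s=0: L1-HIT | VC []
  [8] addr=0xda blk=54 s=6: L1-HIT | VC []
  [9] addr=0xf9 blk=62 s=6: MISS | VC [54]
  [10] addr=0xb1 blk=44 s=4: L1-HIT | VC [54]
  [11] addr=0x62 blk=24 s=0: MISS | VC [54, 48]
  [12] addr=0xb9 blk=46 s=6: MISS | VC [54, 48, 62]
  [13] addr=0xb9 blk=46 s=6: L1-HIT | VC [54, 48, 62]
  [14] addr=0x33 blk=12 s=4: MISS | VC [48, 62, 44]
  [15] addr=0x38 blk=14 s=6: MISS | VC [62, 44, 46]
  [16] addr=0x58 blk=22 s=6: MISS | VC [44, 46, 14]
  [17] addr=0x39 blk=14 s=6: VC-HIT | VC [44, 46, 22]
  [18] addr=0x30 blk=12 s=4: L1-HIT | VC [44, 46, 22]
  [19] addr=0x52 blk=20 s=4: MISS | VC [46, 22, 12]
  [20] addr=0x32 blk=12 s=4: VC-HIT | VC [46, 22, 20]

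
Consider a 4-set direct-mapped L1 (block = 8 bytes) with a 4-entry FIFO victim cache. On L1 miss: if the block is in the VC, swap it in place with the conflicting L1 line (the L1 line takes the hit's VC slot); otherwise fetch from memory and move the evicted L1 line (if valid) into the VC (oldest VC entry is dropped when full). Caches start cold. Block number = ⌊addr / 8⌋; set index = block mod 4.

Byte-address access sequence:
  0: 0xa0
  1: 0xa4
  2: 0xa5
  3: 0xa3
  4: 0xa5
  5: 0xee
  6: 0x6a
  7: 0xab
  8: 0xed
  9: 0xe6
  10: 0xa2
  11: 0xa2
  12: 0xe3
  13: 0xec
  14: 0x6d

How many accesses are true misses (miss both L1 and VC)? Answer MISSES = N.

#0 0xa0→b20/s0 MISS; vc=[]
#1 0xa4→b20/s0 L1-HIT; vc=[]
#2 0xa5→b20/s0 L1-HIT; vc=[]
#3 0xa3→b20/s0 L1-HIT; vc=[]
#4 0xa5→b20/s0 L1-HIT; vc=[]
#5 0xee→b29/s1 MISS; vc=[]
#6 0x6a→b13/s1 MISS; vc=[29]
#7 0xab→b21/s1 MISS; vc=[29,13]
#8 0xed→b29/s1 VC-HIT; vc=[21,13]
#9 0xe6→b28/s0 MISS; vc=[21,13,20]
#10 0xa2→b20/s0 VC-HIT; vc=[21,13,28]
#11 0xa2→b20/s0 L1-HIT; vc=[21,13,28]
#12 0xe3→b28/s0 VC-HIT; vc=[21,13,20]
#13 0xec→b29/s1 L1-HIT; vc=[21,13,20]
#14 0x6d→b13/s1 VC-HIT; vc=[21,29,20]

MISSES = 5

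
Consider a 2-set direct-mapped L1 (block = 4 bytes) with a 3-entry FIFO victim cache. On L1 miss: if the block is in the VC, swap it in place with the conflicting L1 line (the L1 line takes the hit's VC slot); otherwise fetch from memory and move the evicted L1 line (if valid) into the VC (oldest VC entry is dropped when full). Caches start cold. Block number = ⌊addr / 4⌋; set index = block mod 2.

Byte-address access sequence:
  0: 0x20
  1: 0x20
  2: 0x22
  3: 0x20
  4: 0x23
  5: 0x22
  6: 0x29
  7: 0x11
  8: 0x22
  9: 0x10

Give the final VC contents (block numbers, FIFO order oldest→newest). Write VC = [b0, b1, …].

VC = [8, 10]

  [0] addr=0x20 blk=8 s=0: MISS | VC []
  [1] addr=0x20 blk=8 s=0: L1-HIT | VC []
  [2] addr=0x22 blk=8 s=0: L1-HIT | VC []
  [3] addr=0x20 blk=8 s=0: L1-HIT | VC []
  [4] addr=0x23 blk=8 s=0: L1-HIT | VC []
  [5] addr=0x22 blk=8 s=0: L1-HIT | VC []
  [6] addr=0x29 blk=10 s=0: MISS | VC [8]
  [7] addr=0x11 blk=4 s=0: MISS | VC [8, 10]
  [8] addr=0x22 blk=8 s=0: VC-HIT | VC [4, 10]
  [9] addr=0x10 blk=4 s=0: VC-HIT | VC [8, 10]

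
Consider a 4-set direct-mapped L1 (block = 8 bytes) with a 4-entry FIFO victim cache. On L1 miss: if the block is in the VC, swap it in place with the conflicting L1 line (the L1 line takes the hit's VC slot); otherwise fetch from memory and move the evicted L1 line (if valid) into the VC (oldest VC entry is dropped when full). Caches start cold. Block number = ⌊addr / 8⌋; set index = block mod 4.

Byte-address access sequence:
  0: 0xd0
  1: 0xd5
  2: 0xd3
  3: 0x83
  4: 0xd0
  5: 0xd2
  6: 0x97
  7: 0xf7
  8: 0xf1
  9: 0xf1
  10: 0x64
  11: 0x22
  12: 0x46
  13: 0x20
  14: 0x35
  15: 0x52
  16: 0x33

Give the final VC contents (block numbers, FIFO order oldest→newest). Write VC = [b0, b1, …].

  [0] addr=0xd0 blk=26 s=2: MISS | VC []
  [1] addr=0xd5 blk=26 s=2: L1-HIT | VC []
  [2] addr=0xd3 blk=26 s=2: L1-HIT | VC []
  [3] addr=0x83 blk=16 s=0: MISS | VC []
  [4] addr=0xd0 blk=26 s=2: L1-HIT | VC []
  [5] addr=0xd2 blk=26 s=2: L1-HIT | VC []
  [6] addr=0x97 blk=18 s=2: MISS | VC [26]
  [7] addr=0xf7 blk=30 s=2: MISS | VC [26, 18]
  [8] addr=0xf1 blk=30 s=2: L1-HIT | VC [26, 18]
  [9] addr=0xf1 blk=30 s=2: L1-HIT | VC [26, 18]
  [10] addr=0x64 blk=12 s=0: MISS | VC [26, 18, 16]
  [11] addr=0x22 blk=4 s=0: MISS | VC [26, 18, 16, 12]
  [12] addr=0x46 blk=8 s=0: MISS | VC [18, 16, 12, 4]
  [13] addr=0x20 blk=4 s=0: VC-HIT | VC [18, 16, 12, 8]
  [14] addr=0x35 blk=6 s=2: MISS | VC [16, 12, 8, 30]
  [15] addr=0x52 blk=10 s=2: MISS | VC [12, 8, 30, 6]
  [16] addr=0x33 blk=6 s=2: VC-HIT | VC [12, 8, 30, 10]

VC = [12, 8, 30, 10]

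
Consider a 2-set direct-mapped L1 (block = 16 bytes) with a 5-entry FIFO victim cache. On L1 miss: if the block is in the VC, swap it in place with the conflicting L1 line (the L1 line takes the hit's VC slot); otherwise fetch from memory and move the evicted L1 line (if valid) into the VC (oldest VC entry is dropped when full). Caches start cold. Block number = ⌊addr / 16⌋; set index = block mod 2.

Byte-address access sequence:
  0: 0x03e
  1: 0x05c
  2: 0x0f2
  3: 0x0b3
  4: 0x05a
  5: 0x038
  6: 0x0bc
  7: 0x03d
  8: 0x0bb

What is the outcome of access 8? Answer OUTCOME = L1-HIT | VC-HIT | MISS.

  [0] addr=0x3e blk=3 s=1: MISS | VC []
  [1] addr=0x5c blk=5 s=1: MISS | VC [3]
  [2] addr=0xf2 blk=15 s=1: MISS | VC [3, 5]
  [3] addr=0xb3 blk=11 s=1: MISS | VC [3, 5, 15]
  [4] addr=0x5a blk=5 s=1: VC-HIT | VC [3, 11, 15]
  [5] addr=0x38 blk=3 s=1: VC-HIT | VC [5, 11, 15]
  [6] addr=0xbc blk=11 s=1: VC-HIT | VC [5, 3, 15]
  [7] addr=0x3d blk=3 s=1: VC-HIT | VC [5, 11, 15]
  [8] addr=0xbb blk=11 s=1: VC-HIT | VC [5, 3, 15]

OUTCOME = VC-HIT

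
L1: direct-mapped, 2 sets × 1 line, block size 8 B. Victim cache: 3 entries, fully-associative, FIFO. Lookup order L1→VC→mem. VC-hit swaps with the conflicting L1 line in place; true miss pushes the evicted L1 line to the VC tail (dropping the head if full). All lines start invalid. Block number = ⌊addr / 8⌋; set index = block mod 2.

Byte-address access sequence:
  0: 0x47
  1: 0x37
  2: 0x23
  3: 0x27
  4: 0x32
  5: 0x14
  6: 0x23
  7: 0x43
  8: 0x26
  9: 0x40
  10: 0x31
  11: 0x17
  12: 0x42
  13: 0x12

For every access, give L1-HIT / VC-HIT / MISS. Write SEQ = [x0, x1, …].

#0 0x47→b8/s0 MISS; vc=[]
#1 0x37→b6/s0 MISS; vc=[8]
#2 0x23→b4/s0 MISS; vc=[8,6]
#3 0x27→b4/s0 L1-HIT; vc=[8,6]
#4 0x32→b6/s0 VC-HIT; vc=[8,4]
#5 0x14→b2/s0 MISS; vc=[8,4,6]
#6 0x23→b4/s0 VC-HIT; vc=[8,2,6]
#7 0x43→b8/s0 VC-HIT; vc=[4,2,6]
#8 0x26→b4/s0 VC-HIT; vc=[8,2,6]
#9 0x40→b8/s0 VC-HIT; vc=[4,2,6]
#10 0x31→b6/s0 VC-HIT; vc=[4,2,8]
#11 0x17→b2/s0 VC-HIT; vc=[4,6,8]
#12 0x42→b8/s0 VC-HIT; vc=[4,6,2]
#13 0x12→b2/s0 VC-HIT; vc=[4,6,8]

SEQ = [MISS, MISS, MISS, L1-HIT, VC-HIT, MISS, VC-HIT, VC-HIT, VC-HIT, VC-HIT, VC-HIT, VC-HIT, VC-HIT, VC-HIT]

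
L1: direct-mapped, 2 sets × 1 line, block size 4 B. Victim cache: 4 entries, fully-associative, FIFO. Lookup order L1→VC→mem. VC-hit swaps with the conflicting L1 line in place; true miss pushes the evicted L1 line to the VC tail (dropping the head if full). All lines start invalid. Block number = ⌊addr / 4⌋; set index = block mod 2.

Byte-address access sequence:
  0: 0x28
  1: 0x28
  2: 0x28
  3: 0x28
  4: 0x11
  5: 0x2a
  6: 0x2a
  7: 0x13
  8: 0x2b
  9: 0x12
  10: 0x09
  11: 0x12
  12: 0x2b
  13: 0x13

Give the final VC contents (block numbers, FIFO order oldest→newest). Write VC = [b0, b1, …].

VC = [10, 2]

#0 0x28→b10/s0 MISS; vc=[]
#1 0x28→b10/s0 L1-HIT; vc=[]
#2 0x28→b10/s0 L1-HIT; vc=[]
#3 0x28→b10/s0 L1-HIT; vc=[]
#4 0x11→b4/s0 MISS; vc=[10]
#5 0x2a→b10/s0 VC-HIT; vc=[4]
#6 0x2a→b10/s0 L1-HIT; vc=[4]
#7 0x13→b4/s0 VC-HIT; vc=[10]
#8 0x2b→b10/s0 VC-HIT; vc=[4]
#9 0x12→b4/s0 VC-HIT; vc=[10]
#10 0x9→b2/s0 MISS; vc=[10,4]
#11 0x12→b4/s0 VC-HIT; vc=[10,2]
#12 0x2b→b10/s0 VC-HIT; vc=[4,2]
#13 0x13→b4/s0 VC-HIT; vc=[10,2]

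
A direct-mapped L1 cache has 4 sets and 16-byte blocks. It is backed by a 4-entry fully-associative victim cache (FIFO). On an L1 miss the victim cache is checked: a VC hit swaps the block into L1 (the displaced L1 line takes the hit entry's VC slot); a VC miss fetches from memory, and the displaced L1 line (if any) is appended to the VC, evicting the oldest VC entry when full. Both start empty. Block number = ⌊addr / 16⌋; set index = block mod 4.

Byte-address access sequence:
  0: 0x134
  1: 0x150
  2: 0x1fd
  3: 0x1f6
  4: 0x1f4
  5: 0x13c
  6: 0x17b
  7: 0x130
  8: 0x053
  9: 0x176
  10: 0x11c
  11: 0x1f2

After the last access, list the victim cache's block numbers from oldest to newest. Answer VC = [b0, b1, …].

#0 0x134→b19/s3 MISS; vc=[]
#1 0x150→b21/s1 MISS; vc=[]
#2 0x1fd→b31/s3 MISS; vc=[19]
#3 0x1f6→b31/s3 L1-HIT; vc=[19]
#4 0x1f4→b31/s3 L1-HIT; vc=[19]
#5 0x13c→b19/s3 VC-HIT; vc=[31]
#6 0x17b→b23/s3 MISS; vc=[31,19]
#7 0x130→b19/s3 VC-HIT; vc=[31,23]
#8 0x53→b5/s1 MISS; vc=[31,23,21]
#9 0x176→b23/s3 VC-HIT; vc=[31,19,21]
#10 0x11c→b17/s1 MISS; vc=[31,19,21,5]
#11 0x1f2→b31/s3 VC-HIT; vc=[23,19,21,5]

VC = [23, 19, 21, 5]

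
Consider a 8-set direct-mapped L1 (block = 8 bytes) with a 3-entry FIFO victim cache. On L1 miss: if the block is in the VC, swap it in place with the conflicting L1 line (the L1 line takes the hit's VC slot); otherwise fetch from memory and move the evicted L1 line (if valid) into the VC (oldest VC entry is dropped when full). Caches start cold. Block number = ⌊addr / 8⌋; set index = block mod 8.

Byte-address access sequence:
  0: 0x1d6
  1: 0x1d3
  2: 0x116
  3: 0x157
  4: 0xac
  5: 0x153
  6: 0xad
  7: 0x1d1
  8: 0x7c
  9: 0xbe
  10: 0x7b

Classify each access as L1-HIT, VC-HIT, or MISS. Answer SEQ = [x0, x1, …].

SEQ = [MISS, L1-HIT, MISS, MISS, MISS, L1-HIT, L1-HIT, VC-HIT, MISS, MISS, VC-HIT]

0: 0x1d6 (blk 58, set 2) → MISS  vc=[]
1: 0x1d3 (blk 58, set 2) → L1-HIT  vc=[]
2: 0x116 (blk 34, set 2) → MISS  vc=[58]
3: 0x157 (blk 42, set 2) → MISS  vc=[58, 34]
4: 0xac (blk 21, set 5) → MISS  vc=[58, 34]
5: 0x153 (blk 42, set 2) → L1-HIT  vc=[58, 34]
6: 0xad (blk 21, set 5) → L1-HIT  vc=[58, 34]
7: 0x1d1 (blk 58, set 2) → VC-HIT  vc=[42, 34]
8: 0x7c (blk 15, set 7) → MISS  vc=[42, 34]
9: 0xbe (blk 23, set 7) → MISS  vc=[42, 34, 15]
10: 0x7b (blk 15, set 7) → VC-HIT  vc=[42, 34, 23]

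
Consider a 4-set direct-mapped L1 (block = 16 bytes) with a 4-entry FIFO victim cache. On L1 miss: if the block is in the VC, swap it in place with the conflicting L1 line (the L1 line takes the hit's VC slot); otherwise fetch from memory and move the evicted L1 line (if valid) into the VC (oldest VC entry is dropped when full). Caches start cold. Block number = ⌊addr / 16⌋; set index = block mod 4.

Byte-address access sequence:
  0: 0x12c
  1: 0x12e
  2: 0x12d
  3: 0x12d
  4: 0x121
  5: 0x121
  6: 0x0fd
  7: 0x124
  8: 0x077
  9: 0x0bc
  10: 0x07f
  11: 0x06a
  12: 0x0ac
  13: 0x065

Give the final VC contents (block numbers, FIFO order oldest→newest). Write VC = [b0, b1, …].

VC = [15, 11, 18, 10]

  [0] addr=0x12c blk=18 s=2: MISS | VC []
  [1] addr=0x12e blk=18 s=2: L1-HIT | VC []
  [2] addr=0x12d blk=18 s=2: L1-HIT | VC []
  [3] addr=0x12d blk=18 s=2: L1-HIT | VC []
  [4] addr=0x121 blk=18 s=2: L1-HIT | VC []
  [5] addr=0x121 blk=18 s=2: L1-HIT | VC []
  [6] addr=0xfd blk=15 s=3: MISS | VC []
  [7] addr=0x124 blk=18 s=2: L1-HIT | VC []
  [8] addr=0x77 blk=7 s=3: MISS | VC [15]
  [9] addr=0xbc blk=11 s=3: MISS | VC [15, 7]
  [10] addr=0x7f blk=7 s=3: VC-HIT | VC [15, 11]
  [11] addr=0x6a blk=6 s=2: MISS | VC [15, 11, 18]
  [12] addr=0xac blk=10 s=2: MISS | VC [15, 11, 18, 6]
  [13] addr=0x65 blk=6 s=2: VC-HIT | VC [15, 11, 18, 10]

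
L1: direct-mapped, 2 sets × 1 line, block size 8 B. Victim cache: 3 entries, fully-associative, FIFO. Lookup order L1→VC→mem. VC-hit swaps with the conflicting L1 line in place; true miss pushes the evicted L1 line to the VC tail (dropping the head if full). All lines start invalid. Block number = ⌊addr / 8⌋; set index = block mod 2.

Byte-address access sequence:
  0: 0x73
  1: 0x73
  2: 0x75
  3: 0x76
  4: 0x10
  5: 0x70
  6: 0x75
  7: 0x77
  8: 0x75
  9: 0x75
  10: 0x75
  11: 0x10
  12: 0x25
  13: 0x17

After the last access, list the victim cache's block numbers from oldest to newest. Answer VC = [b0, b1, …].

VC = [14, 4]

0: 0x73 (blk 14, set 0) → MISS  vc=[]
1: 0x73 (blk 14, set 0) → L1-HIT  vc=[]
2: 0x75 (blk 14, set 0) → L1-HIT  vc=[]
3: 0x76 (blk 14, set 0) → L1-HIT  vc=[]
4: 0x10 (blk 2, set 0) → MISS  vc=[14]
5: 0x70 (blk 14, set 0) → VC-HIT  vc=[2]
6: 0x75 (blk 14, set 0) → L1-HIT  vc=[2]
7: 0x77 (blk 14, set 0) → L1-HIT  vc=[2]
8: 0x75 (blk 14, set 0) → L1-HIT  vc=[2]
9: 0x75 (blk 14, set 0) → L1-HIT  vc=[2]
10: 0x75 (blk 14, set 0) → L1-HIT  vc=[2]
11: 0x10 (blk 2, set 0) → VC-HIT  vc=[14]
12: 0x25 (blk 4, set 0) → MISS  vc=[14, 2]
13: 0x17 (blk 2, set 0) → VC-HIT  vc=[14, 4]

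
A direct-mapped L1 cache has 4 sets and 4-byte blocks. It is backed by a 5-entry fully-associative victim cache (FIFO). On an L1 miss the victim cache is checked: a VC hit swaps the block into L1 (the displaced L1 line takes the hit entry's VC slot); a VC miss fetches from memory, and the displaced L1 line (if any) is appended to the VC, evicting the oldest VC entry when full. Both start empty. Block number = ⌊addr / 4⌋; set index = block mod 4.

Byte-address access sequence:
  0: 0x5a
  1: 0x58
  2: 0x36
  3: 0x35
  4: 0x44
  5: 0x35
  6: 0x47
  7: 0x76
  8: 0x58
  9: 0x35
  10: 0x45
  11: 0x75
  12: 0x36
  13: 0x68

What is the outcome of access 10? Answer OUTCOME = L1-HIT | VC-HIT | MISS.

#0 0x5a→b22/s2 MISS; vc=[]
#1 0x58→b22/s2 L1-HIT; vc=[]
#2 0x36→b13/s1 MISS; vc=[]
#3 0x35→b13/s1 L1-HIT; vc=[]
#4 0x44→b17/s1 MISS; vc=[13]
#5 0x35→b13/s1 VC-HIT; vc=[17]
#6 0x47→b17/s1 VC-HIT; vc=[13]
#7 0x76→b29/s1 MISS; vc=[13,17]
#8 0x58→b22/s2 L1-HIT; vc=[13,17]
#9 0x35→b13/s1 VC-HIT; vc=[29,17]
#10 0x45→b17/s1 VC-HIT; vc=[29,13]
#11 0x75→b29/s1 VC-HIT; vc=[17,13]
#12 0x36→b13/s1 VC-HIT; vc=[17,29]
#13 0x68→b26/s2 MISS; vc=[17,29,22]

OUTCOME = VC-HIT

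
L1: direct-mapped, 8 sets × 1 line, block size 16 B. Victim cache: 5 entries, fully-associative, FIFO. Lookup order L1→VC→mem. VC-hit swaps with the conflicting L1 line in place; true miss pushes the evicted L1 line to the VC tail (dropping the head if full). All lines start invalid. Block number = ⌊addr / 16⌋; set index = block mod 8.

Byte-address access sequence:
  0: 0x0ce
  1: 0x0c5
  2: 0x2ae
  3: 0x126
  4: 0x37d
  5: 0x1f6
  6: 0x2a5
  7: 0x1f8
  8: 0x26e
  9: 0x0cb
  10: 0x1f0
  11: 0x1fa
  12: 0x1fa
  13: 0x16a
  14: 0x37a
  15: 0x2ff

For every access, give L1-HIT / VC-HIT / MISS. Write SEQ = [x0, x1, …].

SEQ = [MISS, L1-HIT, MISS, MISS, MISS, MISS, VC-HIT, L1-HIT, MISS, L1-HIT, L1-HIT, L1-HIT, L1-HIT, MISS, VC-HIT, MISS]

#0 0xce→b12/s4 MISS; vc=[]
#1 0xc5→b12/s4 L1-HIT; vc=[]
#2 0x2ae→b42/s2 MISS; vc=[]
#3 0x126→b18/s2 MISS; vc=[42]
#4 0x37d→b55/s7 MISS; vc=[42]
#5 0x1f6→b31/s7 MISS; vc=[42,55]
#6 0x2a5→b42/s2 VC-HIT; vc=[18,55]
#7 0x1f8→b31/s7 L1-HIT; vc=[18,55]
#8 0x26e→b38/s6 MISS; vc=[18,55]
#9 0xcb→b12/s4 L1-HIT; vc=[18,55]
#10 0x1f0→b31/s7 L1-HIT; vc=[18,55]
#11 0x1fa→b31/s7 L1-HIT; vc=[18,55]
#12 0x1fa→b31/s7 L1-HIT; vc=[18,55]
#13 0x16a→b22/s6 MISS; vc=[18,55,38]
#14 0x37a→b55/s7 VC-HIT; vc=[18,31,38]
#15 0x2ff→b47/s7 MISS; vc=[18,31,38,55]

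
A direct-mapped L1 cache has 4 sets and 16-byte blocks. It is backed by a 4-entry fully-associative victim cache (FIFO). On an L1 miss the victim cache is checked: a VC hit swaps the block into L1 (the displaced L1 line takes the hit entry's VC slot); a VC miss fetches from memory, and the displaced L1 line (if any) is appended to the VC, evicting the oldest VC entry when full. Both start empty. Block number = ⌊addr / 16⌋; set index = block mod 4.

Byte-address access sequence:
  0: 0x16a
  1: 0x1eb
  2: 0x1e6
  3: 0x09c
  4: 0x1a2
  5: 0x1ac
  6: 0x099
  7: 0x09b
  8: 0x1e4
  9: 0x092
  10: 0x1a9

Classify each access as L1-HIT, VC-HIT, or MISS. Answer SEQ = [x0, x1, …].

SEQ = [MISS, MISS, L1-HIT, MISS, MISS, L1-HIT, L1-HIT, L1-HIT, VC-HIT, L1-HIT, VC-HIT]

  [0] addr=0x16a blk=22 s=2: MISS | VC []
  [1] addr=0x1eb blk=30 s=2: MISS | VC [22]
  [2] addr=0x1e6 blk=30 s=2: L1-HIT | VC [22]
  [3] addr=0x9c blk=9 s=1: MISS | VC [22]
  [4] addr=0x1a2 blk=26 s=2: MISS | VC [22, 30]
  [5] addr=0x1ac blk=26 s=2: L1-HIT | VC [22, 30]
  [6] addr=0x99 blk=9 s=1: L1-HIT | VC [22, 30]
  [7] addr=0x9b blk=9 s=1: L1-HIT | VC [22, 30]
  [8] addr=0x1e4 blk=30 s=2: VC-HIT | VC [22, 26]
  [9] addr=0x92 blk=9 s=1: L1-HIT | VC [22, 26]
  [10] addr=0x1a9 blk=26 s=2: VC-HIT | VC [22, 30]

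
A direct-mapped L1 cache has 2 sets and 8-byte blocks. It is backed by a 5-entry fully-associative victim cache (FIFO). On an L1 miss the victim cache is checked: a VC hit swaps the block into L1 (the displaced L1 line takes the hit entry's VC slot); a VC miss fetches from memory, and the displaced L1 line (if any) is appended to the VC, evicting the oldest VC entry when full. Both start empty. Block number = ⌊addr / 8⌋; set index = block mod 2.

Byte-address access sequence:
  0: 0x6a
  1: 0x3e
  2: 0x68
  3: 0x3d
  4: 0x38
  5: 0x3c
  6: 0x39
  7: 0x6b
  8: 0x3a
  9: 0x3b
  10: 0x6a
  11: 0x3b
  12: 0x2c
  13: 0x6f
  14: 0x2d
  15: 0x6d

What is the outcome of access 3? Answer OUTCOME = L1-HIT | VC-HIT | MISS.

0: 0x6a (blk 13, set 1) → MISS  vc=[]
1: 0x3e (blk 7, set 1) → MISS  vc=[13]
2: 0x68 (blk 13, set 1) → VC-HIT  vc=[7]
3: 0x3d (blk 7, set 1) → VC-HIT  vc=[13]
4: 0x38 (blk 7, set 1) → L1-HIT  vc=[13]
5: 0x3c (blk 7, set 1) → L1-HIT  vc=[13]
6: 0x39 (blk 7, set 1) → L1-HIT  vc=[13]
7: 0x6b (blk 13, set 1) → VC-HIT  vc=[7]
8: 0x3a (blk 7, set 1) → VC-HIT  vc=[13]
9: 0x3b (blk 7, set 1) → L1-HIT  vc=[13]
10: 0x6a (blk 13, set 1) → VC-HIT  vc=[7]
11: 0x3b (blk 7, set 1) → VC-HIT  vc=[13]
12: 0x2c (blk 5, set 1) → MISS  vc=[13, 7]
13: 0x6f (blk 13, set 1) → VC-HIT  vc=[5, 7]
14: 0x2d (blk 5, set 1) → VC-HIT  vc=[13, 7]
15: 0x6d (blk 13, set 1) → VC-HIT  vc=[5, 7]

OUTCOME = VC-HIT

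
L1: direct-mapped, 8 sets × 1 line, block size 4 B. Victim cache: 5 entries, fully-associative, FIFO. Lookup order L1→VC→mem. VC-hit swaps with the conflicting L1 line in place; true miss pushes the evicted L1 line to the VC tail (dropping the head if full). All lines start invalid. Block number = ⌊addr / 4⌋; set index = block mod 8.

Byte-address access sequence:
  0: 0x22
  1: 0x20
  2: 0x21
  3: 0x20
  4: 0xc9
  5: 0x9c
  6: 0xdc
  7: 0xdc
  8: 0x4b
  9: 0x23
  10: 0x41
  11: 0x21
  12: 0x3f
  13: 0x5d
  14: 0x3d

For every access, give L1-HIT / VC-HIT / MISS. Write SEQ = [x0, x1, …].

  [0] addr=0x22 blk=8 s=0: MISS | VC []
  [1] addr=0x20 blk=8 s=0: L1-HIT | VC []
  [2] addr=0x21 blk=8 s=0: L1-HIT | VC []
  [3] addr=0x20 blk=8 s=0: L1-HIT | VC []
  [4] addr=0xc9 blk=50 s=2: MISS | VC []
  [5] addr=0x9c blk=39 s=7: MISS | VC []
  [6] addr=0xdc blk=55 s=7: MISS | VC [39]
  [7] addr=0xdc blk=55 s=7: L1-HIT | VC [39]
  [8] addr=0x4b blk=18 s=2: MISS | VC [39, 50]
  [9] addr=0x23 blk=8 s=0: L1-HIT | VC [39, 50]
  [10] addr=0x41 blk=16 s=0: MISS | VC [39, 50, 8]
  [11] addr=0x21 blk=8 s=0: VC-HIT | VC [39, 50, 16]
  [12] addr=0x3f blk=15 s=7: MISS | VC [39, 50, 16, 55]
  [13] addr=0x5d blk=23 s=7: MISS | VC [39, 50, 16, 55, 15]
  [14] addr=0x3d blk=15 s=7: VC-HIT | VC [39, 50, 16, 55, 23]

SEQ = [MISS, L1-HIT, L1-HIT, L1-HIT, MISS, MISS, MISS, L1-HIT, MISS, L1-HIT, MISS, VC-HIT, MISS, MISS, VC-HIT]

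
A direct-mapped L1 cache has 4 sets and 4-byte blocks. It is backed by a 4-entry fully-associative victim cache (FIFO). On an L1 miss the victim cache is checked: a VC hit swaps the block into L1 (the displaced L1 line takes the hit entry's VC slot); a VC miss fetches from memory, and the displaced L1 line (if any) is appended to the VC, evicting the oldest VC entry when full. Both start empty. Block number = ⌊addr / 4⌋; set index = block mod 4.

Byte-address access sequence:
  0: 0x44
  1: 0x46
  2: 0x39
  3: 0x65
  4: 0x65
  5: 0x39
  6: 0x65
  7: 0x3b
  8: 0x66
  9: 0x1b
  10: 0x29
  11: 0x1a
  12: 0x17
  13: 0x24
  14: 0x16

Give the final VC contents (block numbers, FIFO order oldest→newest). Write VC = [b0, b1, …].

0: 0x44 (blk 17, set 1) → MISS  vc=[]
1: 0x46 (blk 17, set 1) → L1-HIT  vc=[]
2: 0x39 (blk 14, set 2) → MISS  vc=[]
3: 0x65 (blk 25, set 1) → MISS  vc=[17]
4: 0x65 (blk 25, set 1) → L1-HIT  vc=[17]
5: 0x39 (blk 14, set 2) → L1-HIT  vc=[17]
6: 0x65 (blk 25, set 1) → L1-HIT  vc=[17]
7: 0x3b (blk 14, set 2) → L1-HIT  vc=[17]
8: 0x66 (blk 25, set 1) → L1-HIT  vc=[17]
9: 0x1b (blk 6, set 2) → MISS  vc=[17, 14]
10: 0x29 (blk 10, set 2) → MISS  vc=[17, 14, 6]
11: 0x1a (blk 6, set 2) → VC-HIT  vc=[17, 14, 10]
12: 0x17 (blk 5, set 1) → MISS  vc=[17, 14, 10, 25]
13: 0x24 (blk 9, set 1) → MISS  vc=[14, 10, 25, 5]
14: 0x16 (blk 5, set 1) → VC-HIT  vc=[14, 10, 25, 9]

VC = [14, 10, 25, 9]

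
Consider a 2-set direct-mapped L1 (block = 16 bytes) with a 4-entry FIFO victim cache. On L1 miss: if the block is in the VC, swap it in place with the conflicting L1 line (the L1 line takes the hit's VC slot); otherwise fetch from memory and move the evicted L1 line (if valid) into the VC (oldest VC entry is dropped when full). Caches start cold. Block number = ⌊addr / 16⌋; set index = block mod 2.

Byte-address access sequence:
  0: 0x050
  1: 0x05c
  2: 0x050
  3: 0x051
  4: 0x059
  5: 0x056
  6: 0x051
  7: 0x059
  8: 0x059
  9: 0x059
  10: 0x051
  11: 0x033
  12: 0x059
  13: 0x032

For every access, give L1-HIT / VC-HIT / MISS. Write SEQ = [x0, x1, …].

SEQ = [MISS, L1-HIT, L1-HIT, L1-HIT, L1-HIT, L1-HIT, L1-HIT, L1-HIT, L1-HIT, L1-HIT, L1-HIT, MISS, VC-HIT, VC-HIT]

0: 0x50 (blk 5, set 1) → MISS  vc=[]
1: 0x5c (blk 5, set 1) → L1-HIT  vc=[]
2: 0x50 (blk 5, set 1) → L1-HIT  vc=[]
3: 0x51 (blk 5, set 1) → L1-HIT  vc=[]
4: 0x59 (blk 5, set 1) → L1-HIT  vc=[]
5: 0x56 (blk 5, set 1) → L1-HIT  vc=[]
6: 0x51 (blk 5, set 1) → L1-HIT  vc=[]
7: 0x59 (blk 5, set 1) → L1-HIT  vc=[]
8: 0x59 (blk 5, set 1) → L1-HIT  vc=[]
9: 0x59 (blk 5, set 1) → L1-HIT  vc=[]
10: 0x51 (blk 5, set 1) → L1-HIT  vc=[]
11: 0x33 (blk 3, set 1) → MISS  vc=[5]
12: 0x59 (blk 5, set 1) → VC-HIT  vc=[3]
13: 0x32 (blk 3, set 1) → VC-HIT  vc=[5]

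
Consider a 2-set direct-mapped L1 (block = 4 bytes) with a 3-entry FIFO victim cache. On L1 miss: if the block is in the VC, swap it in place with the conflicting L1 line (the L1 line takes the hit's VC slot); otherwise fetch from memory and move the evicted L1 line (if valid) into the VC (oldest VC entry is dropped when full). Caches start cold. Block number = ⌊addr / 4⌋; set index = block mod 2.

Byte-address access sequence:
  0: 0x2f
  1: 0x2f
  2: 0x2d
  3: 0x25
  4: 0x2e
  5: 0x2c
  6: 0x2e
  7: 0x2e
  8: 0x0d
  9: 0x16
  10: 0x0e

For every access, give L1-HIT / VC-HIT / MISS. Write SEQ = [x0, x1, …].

  [0] addr=0x2f blk=11 s=1: MISS | VC []
  [1] addr=0x2f blk=11 s=1: L1-HIT | VC []
  [2] addr=0x2d blk=11 s=1: L1-HIT | VC []
  [3] addr=0x25 blk=9 s=1: MISS | VC [11]
  [4] addr=0x2e blk=11 s=1: VC-HIT | VC [9]
  [5] addr=0x2c blk=11 s=1: L1-HIT | VC [9]
  [6] addr=0x2e blk=11 s=1: L1-HIT | VC [9]
  [7] addr=0x2e blk=11 s=1: L1-HIT | VC [9]
  [8] addr=0xd blk=3 s=1: MISS | VC [9, 11]
  [9] addr=0x16 blk=5 s=1: MISS | VC [9, 11, 3]
  [10] addr=0xe blk=3 s=1: VC-HIT | VC [9, 11, 5]

SEQ = [MISS, L1-HIT, L1-HIT, MISS, VC-HIT, L1-HIT, L1-HIT, L1-HIT, MISS, MISS, VC-HIT]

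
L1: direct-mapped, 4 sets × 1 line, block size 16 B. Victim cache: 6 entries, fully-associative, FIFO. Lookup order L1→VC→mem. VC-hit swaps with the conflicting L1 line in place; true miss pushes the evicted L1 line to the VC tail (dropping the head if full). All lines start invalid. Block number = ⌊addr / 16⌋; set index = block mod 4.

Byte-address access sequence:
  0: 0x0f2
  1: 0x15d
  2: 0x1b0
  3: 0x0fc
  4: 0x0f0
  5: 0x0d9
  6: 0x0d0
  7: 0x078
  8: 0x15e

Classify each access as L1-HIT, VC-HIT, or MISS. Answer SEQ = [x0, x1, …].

SEQ = [MISS, MISS, MISS, VC-HIT, L1-HIT, MISS, L1-HIT, MISS, VC-HIT]

#0 0xf2→b15/s3 MISS; vc=[]
#1 0x15d→b21/s1 MISS; vc=[]
#2 0x1b0→b27/s3 MISS; vc=[15]
#3 0xfc→b15/s3 VC-HIT; vc=[27]
#4 0xf0→b15/s3 L1-HIT; vc=[27]
#5 0xd9→b13/s1 MISS; vc=[27,21]
#6 0xd0→b13/s1 L1-HIT; vc=[27,21]
#7 0x78→b7/s3 MISS; vc=[27,21,15]
#8 0x15e→b21/s1 VC-HIT; vc=[27,13,15]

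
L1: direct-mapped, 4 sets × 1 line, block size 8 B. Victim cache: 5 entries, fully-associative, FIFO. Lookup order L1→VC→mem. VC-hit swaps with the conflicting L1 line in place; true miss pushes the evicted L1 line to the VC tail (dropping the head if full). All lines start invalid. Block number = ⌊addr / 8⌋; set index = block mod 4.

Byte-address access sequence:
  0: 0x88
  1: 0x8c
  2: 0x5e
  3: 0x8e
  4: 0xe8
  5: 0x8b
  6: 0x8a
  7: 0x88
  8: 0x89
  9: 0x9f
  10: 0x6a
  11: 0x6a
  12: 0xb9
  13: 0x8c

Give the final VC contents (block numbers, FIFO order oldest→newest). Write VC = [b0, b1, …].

VC = [29, 11, 13, 19]

#0 0x88→b17/s1 MISS; vc=[]
#1 0x8c→b17/s1 L1-HIT; vc=[]
#2 0x5e→b11/s3 MISS; vc=[]
#3 0x8e→b17/s1 L1-HIT; vc=[]
#4 0xe8→b29/s1 MISS; vc=[17]
#5 0x8b→b17/s1 VC-HIT; vc=[29]
#6 0x8a→b17/s1 L1-HIT; vc=[29]
#7 0x88→b17/s1 L1-HIT; vc=[29]
#8 0x89→b17/s1 L1-HIT; vc=[29]
#9 0x9f→b19/s3 MISS; vc=[29,11]
#10 0x6a→b13/s1 MISS; vc=[29,11,17]
#11 0x6a→b13/s1 L1-HIT; vc=[29,11,17]
#12 0xb9→b23/s3 MISS; vc=[29,11,17,19]
#13 0x8c→b17/s1 VC-HIT; vc=[29,11,13,19]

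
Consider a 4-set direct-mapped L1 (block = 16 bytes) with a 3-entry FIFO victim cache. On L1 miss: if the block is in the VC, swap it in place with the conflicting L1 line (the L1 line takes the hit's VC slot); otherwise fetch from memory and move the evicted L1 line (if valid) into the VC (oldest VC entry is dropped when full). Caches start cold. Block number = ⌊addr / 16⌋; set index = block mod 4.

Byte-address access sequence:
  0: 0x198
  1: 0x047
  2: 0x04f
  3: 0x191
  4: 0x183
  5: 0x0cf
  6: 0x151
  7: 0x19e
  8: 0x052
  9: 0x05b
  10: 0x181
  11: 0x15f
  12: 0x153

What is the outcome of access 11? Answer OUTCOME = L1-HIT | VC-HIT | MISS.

  [0] addr=0x198 blk=25 s=1: MISS | VC []
  [1] addr=0x47 blk=4 s=0: MISS | VC []
  [2] addr=0x4f blk=4 s=0: L1-HIT | VC []
  [3] addr=0x191 blk=25 s=1: L1-HIT | VC []
  [4] addr=0x183 blk=24 s=0: MISS | VC [4]
  [5] addr=0xcf blk=12 s=0: MISS | VC [4, 24]
  [6] addr=0x151 blk=21 s=1: MISS | VC [4, 24, 25]
  [7] addr=0x19e blk=25 s=1: VC-HIT | VC [4, 24, 21]
  [8] addr=0x52 blk=5 s=1: MISS | VC [24, 21, 25]
  [9] addr=0x5b blk=5 s=1: L1-HIT | VC [24, 21, 25]
  [10] addr=0x181 blk=24 s=0: VC-HIT | VC [12, 21, 25]
  [11] addr=0x15f blk=21 s=1: VC-HIT | VC [12, 5, 25]
  [12] addr=0x153 blk=21 s=1: L1-HIT | VC [12, 5, 25]

OUTCOME = VC-HIT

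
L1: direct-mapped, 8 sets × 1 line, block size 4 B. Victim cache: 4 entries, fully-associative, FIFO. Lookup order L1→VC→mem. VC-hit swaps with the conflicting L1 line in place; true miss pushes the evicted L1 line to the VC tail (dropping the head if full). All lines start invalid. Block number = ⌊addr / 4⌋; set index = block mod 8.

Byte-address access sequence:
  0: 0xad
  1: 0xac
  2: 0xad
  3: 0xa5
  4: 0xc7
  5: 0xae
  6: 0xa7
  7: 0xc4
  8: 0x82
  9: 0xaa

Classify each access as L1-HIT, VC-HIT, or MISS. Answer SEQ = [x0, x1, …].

0: 0xad (blk 43, set 3) → MISS  vc=[]
1: 0xac (blk 43, set 3) → L1-HIT  vc=[]
2: 0xad (blk 43, set 3) → L1-HIT  vc=[]
3: 0xa5 (blk 41, set 1) → MISS  vc=[]
4: 0xc7 (blk 49, set 1) → MISS  vc=[41]
5: 0xae (blk 43, set 3) → L1-HIT  vc=[41]
6: 0xa7 (blk 41, set 1) → VC-HIT  vc=[49]
7: 0xc4 (blk 49, set 1) → VC-HIT  vc=[41]
8: 0x82 (blk 32, set 0) → MISS  vc=[41]
9: 0xaa (blk 42, set 2) → MISS  vc=[41]

SEQ = [MISS, L1-HIT, L1-HIT, MISS, MISS, L1-HIT, VC-HIT, VC-HIT, MISS, MISS]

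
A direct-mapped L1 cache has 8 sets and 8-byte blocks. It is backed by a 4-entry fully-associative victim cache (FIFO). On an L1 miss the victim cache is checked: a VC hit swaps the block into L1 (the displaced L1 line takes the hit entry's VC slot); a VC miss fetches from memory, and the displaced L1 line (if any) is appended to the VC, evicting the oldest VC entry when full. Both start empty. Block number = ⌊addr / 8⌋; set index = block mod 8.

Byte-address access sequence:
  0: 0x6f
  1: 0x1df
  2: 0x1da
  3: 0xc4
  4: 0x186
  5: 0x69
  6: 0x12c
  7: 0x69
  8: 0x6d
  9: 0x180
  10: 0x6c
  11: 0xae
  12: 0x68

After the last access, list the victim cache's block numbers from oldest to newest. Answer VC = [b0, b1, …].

0: 0x6f (blk 13, set 5) → MISS  vc=[]
1: 0x1df (blk 59, set 3) → MISS  vc=[]
2: 0x1da (blk 59, set 3) → L1-HIT  vc=[]
3: 0xc4 (blk 24, set 0) → MISS  vc=[]
4: 0x186 (blk 48, set 0) → MISS  vc=[24]
5: 0x69 (blk 13, set 5) → L1-HIT  vc=[24]
6: 0x12c (blk 37, set 5) → MISS  vc=[24, 13]
7: 0x69 (blk 13, set 5) → VC-HIT  vc=[24, 37]
8: 0x6d (blk 13, set 5) → L1-HIT  vc=[24, 37]
9: 0x180 (blk 48, set 0) → L1-HIT  vc=[24, 37]
10: 0x6c (blk 13, set 5) → L1-HIT  vc=[24, 37]
11: 0xae (blk 21, set 5) → MISS  vc=[24, 37, 13]
12: 0x68 (blk 13, set 5) → VC-HIT  vc=[24, 37, 21]

VC = [24, 37, 21]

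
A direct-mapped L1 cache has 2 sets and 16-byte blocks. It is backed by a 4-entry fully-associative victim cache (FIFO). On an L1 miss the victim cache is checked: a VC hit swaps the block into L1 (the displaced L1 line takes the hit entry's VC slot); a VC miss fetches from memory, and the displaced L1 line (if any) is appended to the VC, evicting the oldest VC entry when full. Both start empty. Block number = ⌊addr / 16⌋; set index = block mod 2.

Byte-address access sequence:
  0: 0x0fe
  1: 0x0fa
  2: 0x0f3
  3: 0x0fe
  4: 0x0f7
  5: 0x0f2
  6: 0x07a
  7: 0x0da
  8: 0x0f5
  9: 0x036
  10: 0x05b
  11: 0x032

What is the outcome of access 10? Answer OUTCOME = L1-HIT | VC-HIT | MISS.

OUTCOME = MISS

  [0] addr=0xfe blk=15 s=1: MISS | VC []
  [1] addr=0xfa blk=15 s=1: L1-HIT | VC []
  [2] addr=0xf3 blk=15 s=1: L1-HIT | VC []
  [3] addr=0xfe blk=15 s=1: L1-HIT | VC []
  [4] addr=0xf7 blk=15 s=1: L1-HIT | VC []
  [5] addr=0xf2 blk=15 s=1: L1-HIT | VC []
  [6] addr=0x7a blk=7 s=1: MISS | VC [15]
  [7] addr=0xda blk=13 s=1: MISS | VC [15, 7]
  [8] addr=0xf5 blk=15 s=1: VC-HIT | VC [13, 7]
  [9] addr=0x36 blk=3 s=1: MISS | VC [13, 7, 15]
  [10] addr=0x5b blk=5 s=1: MISS | VC [13, 7, 15, 3]
  [11] addr=0x32 blk=3 s=1: VC-HIT | VC [13, 7, 15, 5]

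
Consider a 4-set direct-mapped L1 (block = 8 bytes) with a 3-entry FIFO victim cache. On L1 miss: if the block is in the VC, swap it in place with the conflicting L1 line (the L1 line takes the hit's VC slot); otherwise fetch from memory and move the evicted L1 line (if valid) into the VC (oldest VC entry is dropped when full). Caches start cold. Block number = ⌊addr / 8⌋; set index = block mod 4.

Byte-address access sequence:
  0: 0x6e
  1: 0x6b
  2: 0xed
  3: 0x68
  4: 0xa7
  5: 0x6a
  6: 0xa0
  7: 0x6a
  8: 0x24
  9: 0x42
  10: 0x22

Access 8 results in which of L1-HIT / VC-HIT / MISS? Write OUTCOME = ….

0: 0x6e (blk 13, set 1) → MISS  vc=[]
1: 0x6b (blk 13, set 1) → L1-HIT  vc=[]
2: 0xed (blk 29, set 1) → MISS  vc=[13]
3: 0x68 (blk 13, set 1) → VC-HIT  vc=[29]
4: 0xa7 (blk 20, set 0) → MISS  vc=[29]
5: 0x6a (blk 13, set 1) → L1-HIT  vc=[29]
6: 0xa0 (blk 20, set 0) → L1-HIT  vc=[29]
7: 0x6a (blk 13, set 1) → L1-HIT  vc=[29]
8: 0x24 (blk 4, set 0) → MISS  vc=[29, 20]
9: 0x42 (blk 8, set 0) → MISS  vc=[29, 20, 4]
10: 0x22 (blk 4, set 0) → VC-HIT  vc=[29, 20, 8]

OUTCOME = MISS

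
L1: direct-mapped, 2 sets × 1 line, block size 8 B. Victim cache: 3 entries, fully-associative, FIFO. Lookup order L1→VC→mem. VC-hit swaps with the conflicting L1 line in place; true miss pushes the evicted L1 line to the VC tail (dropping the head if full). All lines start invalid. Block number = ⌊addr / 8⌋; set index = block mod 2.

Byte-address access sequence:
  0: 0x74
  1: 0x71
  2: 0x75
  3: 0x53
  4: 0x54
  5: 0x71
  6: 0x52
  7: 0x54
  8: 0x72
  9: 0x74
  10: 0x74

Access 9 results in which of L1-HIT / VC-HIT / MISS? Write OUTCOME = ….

OUTCOME = L1-HIT

0: 0x74 (blk 14, set 0) → MISS  vc=[]
1: 0x71 (blk 14, set 0) → L1-HIT  vc=[]
2: 0x75 (blk 14, set 0) → L1-HIT  vc=[]
3: 0x53 (blk 10, set 0) → MISS  vc=[14]
4: 0x54 (blk 10, set 0) → L1-HIT  vc=[14]
5: 0x71 (blk 14, set 0) → VC-HIT  vc=[10]
6: 0x52 (blk 10, set 0) → VC-HIT  vc=[14]
7: 0x54 (blk 10, set 0) → L1-HIT  vc=[14]
8: 0x72 (blk 14, set 0) → VC-HIT  vc=[10]
9: 0x74 (blk 14, set 0) → L1-HIT  vc=[10]
10: 0x74 (blk 14, set 0) → L1-HIT  vc=[10]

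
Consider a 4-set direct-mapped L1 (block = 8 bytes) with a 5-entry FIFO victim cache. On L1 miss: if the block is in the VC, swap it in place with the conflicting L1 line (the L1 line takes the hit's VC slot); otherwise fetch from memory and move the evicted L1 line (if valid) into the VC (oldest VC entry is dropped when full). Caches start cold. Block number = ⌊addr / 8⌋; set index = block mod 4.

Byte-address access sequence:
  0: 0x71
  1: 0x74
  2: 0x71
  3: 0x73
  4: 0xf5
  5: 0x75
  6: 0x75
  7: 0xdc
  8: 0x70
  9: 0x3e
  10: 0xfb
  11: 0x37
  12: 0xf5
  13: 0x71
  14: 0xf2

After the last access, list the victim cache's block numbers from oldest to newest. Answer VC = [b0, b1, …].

VC = [6, 27, 7, 14]

0: 0x71 (blk 14, set 2) → MISS  vc=[]
1: 0x74 (blk 14, set 2) → L1-HIT  vc=[]
2: 0x71 (blk 14, set 2) → L1-HIT  vc=[]
3: 0x73 (blk 14, set 2) → L1-HIT  vc=[]
4: 0xf5 (blk 30, set 2) → MISS  vc=[14]
5: 0x75 (blk 14, set 2) → VC-HIT  vc=[30]
6: 0x75 (blk 14, set 2) → L1-HIT  vc=[30]
7: 0xdc (blk 27, set 3) → MISS  vc=[30]
8: 0x70 (blk 14, set 2) → L1-HIT  vc=[30]
9: 0x3e (blk 7, set 3) → MISS  vc=[30, 27]
10: 0xfb (blk 31, set 3) → MISS  vc=[30, 27, 7]
11: 0x37 (blk 6, set 2) → MISS  vc=[30, 27, 7, 14]
12: 0xf5 (blk 30, set 2) → VC-HIT  vc=[6, 27, 7, 14]
13: 0x71 (blk 14, set 2) → VC-HIT  vc=[6, 27, 7, 30]
14: 0xf2 (blk 30, set 2) → VC-HIT  vc=[6, 27, 7, 14]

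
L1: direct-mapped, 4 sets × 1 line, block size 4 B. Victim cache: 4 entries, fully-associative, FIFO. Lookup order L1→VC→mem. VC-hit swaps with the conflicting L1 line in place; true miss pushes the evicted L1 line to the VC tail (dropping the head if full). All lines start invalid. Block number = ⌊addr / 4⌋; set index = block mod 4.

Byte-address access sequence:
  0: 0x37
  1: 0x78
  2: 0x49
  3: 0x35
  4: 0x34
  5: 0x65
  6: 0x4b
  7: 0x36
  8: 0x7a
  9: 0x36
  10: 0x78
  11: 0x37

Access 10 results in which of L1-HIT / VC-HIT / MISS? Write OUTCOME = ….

  [0] addr=0x37 blk=13 s=1: MISS | VC []
  [1] addr=0x78 blk=30 s=2: MISS | VC []
  [2] addr=0x49 blk=18 s=2: MISS | VC [30]
  [3] addr=0x35 blk=13 s=1: L1-HIT | VC [30]
  [4] addr=0x34 blk=13 s=1: L1-HIT | VC [30]
  [5] addr=0x65 blk=25 s=1: MISS | VC [30, 13]
  [6] addr=0x4b blk=18 s=2: L1-HIT | VC [30, 13]
  [7] addr=0x36 blk=13 s=1: VC-HIT | VC [30, 25]
  [8] addr=0x7a blk=30 s=2: VC-HIT | VC [18, 25]
  [9] addr=0x36 blk=13 s=1: L1-HIT | VC [18, 25]
  [10] addr=0x78 blk=30 s=2: L1-HIT | VC [18, 25]
  [11] addr=0x37 blk=13 s=1: L1-HIT | VC [18, 25]

OUTCOME = L1-HIT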